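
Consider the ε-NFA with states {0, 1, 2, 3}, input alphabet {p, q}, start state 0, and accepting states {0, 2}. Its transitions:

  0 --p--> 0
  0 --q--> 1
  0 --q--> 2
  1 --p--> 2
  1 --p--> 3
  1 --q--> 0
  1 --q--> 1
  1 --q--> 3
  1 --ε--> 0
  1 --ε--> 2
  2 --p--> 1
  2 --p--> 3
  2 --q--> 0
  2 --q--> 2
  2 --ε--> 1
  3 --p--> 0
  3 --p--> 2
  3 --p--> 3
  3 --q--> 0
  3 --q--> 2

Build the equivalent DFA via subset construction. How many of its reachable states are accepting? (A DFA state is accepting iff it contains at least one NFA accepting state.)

3

Start state of the DFA: {0} (ε-closure of the NFA start).
{0} --p--> {0}  [seen]
{0} --q--> {0, 1, 2}  [new]
{0, 1, 2} --p--> {0, 1, 2, 3}  [new]
{0, 1, 2} --q--> {0, 1, 2, 3}  [seen]
{0, 1, 2, 3} --p--> {0, 1, 2, 3}  [seen]
{0, 1, 2, 3} --q--> {0, 1, 2, 3}  [seen]
Reachable DFA states: {0}, {0, 1, 2}, {0, 1, 2, 3}.
Accepting DFA states (contain an NFA accepting state): {0}, {0, 1, 2}, {0, 1, 2, 3}.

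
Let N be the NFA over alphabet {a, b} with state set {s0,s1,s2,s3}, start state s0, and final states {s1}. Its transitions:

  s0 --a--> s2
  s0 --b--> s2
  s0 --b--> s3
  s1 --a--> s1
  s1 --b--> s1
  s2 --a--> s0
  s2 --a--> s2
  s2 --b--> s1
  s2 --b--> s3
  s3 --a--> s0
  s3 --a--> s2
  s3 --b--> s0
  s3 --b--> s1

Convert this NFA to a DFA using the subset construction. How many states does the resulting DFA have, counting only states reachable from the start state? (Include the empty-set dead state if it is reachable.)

Start state of the DFA: {s0}.
{s0} --a--> {s2}  [new]
{s0} --b--> {s2,s3}  [new]
{s2} --a--> {s0,s2}  [new]
{s2} --b--> {s1,s3}  [new]
{s2,s3} --a--> {s0,s2}  [seen]
{s2,s3} --b--> {s0,s1,s3}  [new]
{s0,s2} --a--> {s0,s2}  [seen]
{s0,s2} --b--> {s1,s2,s3}  [new]
{s1,s3} --a--> {s0,s1,s2}  [new]
{s1,s3} --b--> {s0,s1}  [new]
{s0,s1,s3} --a--> {s0,s1,s2}  [seen]
{s0,s1,s3} --b--> {s0,s1,s2,s3}  [new]
{s1,s2,s3} --a--> {s0,s1,s2}  [seen]
{s1,s2,s3} --b--> {s0,s1,s3}  [seen]
{s0,s1,s2} --a--> {s0,s1,s2}  [seen]
{s0,s1,s2} --b--> {s1,s2,s3}  [seen]
{s0,s1} --a--> {s1,s2}  [new]
{s0,s1} --b--> {s1,s2,s3}  [seen]
{s0,s1,s2,s3} --a--> {s0,s1,s2}  [seen]
{s0,s1,s2,s3} --b--> {s0,s1,s2,s3}  [seen]
{s1,s2} --a--> {s0,s1,s2}  [seen]
{s1,s2} --b--> {s1,s3}  [seen]
Reachable DFA states: {s0}, {s2}, {s2,s3}, {s0,s2}, {s1,s3}, {s0,s1,s3}, {s1,s2,s3}, {s0,s1,s2}, {s0,s1}, {s0,s1,s2,s3}, {s1,s2}.

11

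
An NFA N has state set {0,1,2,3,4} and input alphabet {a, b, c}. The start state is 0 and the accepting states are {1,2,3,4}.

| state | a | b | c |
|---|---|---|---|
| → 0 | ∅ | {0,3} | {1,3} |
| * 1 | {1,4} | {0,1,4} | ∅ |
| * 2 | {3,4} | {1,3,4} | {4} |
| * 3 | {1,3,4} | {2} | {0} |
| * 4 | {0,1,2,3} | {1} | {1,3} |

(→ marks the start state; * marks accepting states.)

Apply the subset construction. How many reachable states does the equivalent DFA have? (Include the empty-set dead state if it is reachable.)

Start state of the DFA: {0}.
{0} --a--> ∅  [new]
{0} --b--> {0,3}  [new]
{0} --c--> {1,3}  [new]
∅ --a--> ∅  [seen]
∅ --b--> ∅  [seen]
∅ --c--> ∅  [seen]
{0,3} --a--> {1,3,4}  [new]
{0,3} --b--> {0,2,3}  [new]
{0,3} --c--> {0,1,3}  [new]
{1,3} --a--> {1,3,4}  [seen]
{1,3} --b--> {0,1,2,4}  [new]
{1,3} --c--> {0}  [seen]
{1,3,4} --a--> {0,1,2,3,4}  [new]
{1,3,4} --b--> {0,1,2,4}  [seen]
{1,3,4} --c--> {0,1,3}  [seen]
{0,2,3} --a--> {1,3,4}  [seen]
{0,2,3} --b--> {0,1,2,3,4}  [seen]
{0,2,3} --c--> {0,1,3,4}  [new]
{0,1,3} --a--> {1,3,4}  [seen]
{0,1,3} --b--> {0,1,2,3,4}  [seen]
{0,1,3} --c--> {0,1,3}  [seen]
{0,1,2,4} --a--> {0,1,2,3,4}  [seen]
{0,1,2,4} --b--> {0,1,3,4}  [seen]
{0,1,2,4} --c--> {1,3,4}  [seen]
{0,1,2,3,4} --a--> {0,1,2,3,4}  [seen]
{0,1,2,3,4} --b--> {0,1,2,3,4}  [seen]
{0,1,2,3,4} --c--> {0,1,3,4}  [seen]
{0,1,3,4} --a--> {0,1,2,3,4}  [seen]
{0,1,3,4} --b--> {0,1,2,3,4}  [seen]
{0,1,3,4} --c--> {0,1,3}  [seen]
Reachable DFA states: {0}, ∅, {0,3}, {1,3}, {1,3,4}, {0,2,3}, {0,1,3}, {0,1,2,4}, {0,1,2,3,4}, {0,1,3,4}.

10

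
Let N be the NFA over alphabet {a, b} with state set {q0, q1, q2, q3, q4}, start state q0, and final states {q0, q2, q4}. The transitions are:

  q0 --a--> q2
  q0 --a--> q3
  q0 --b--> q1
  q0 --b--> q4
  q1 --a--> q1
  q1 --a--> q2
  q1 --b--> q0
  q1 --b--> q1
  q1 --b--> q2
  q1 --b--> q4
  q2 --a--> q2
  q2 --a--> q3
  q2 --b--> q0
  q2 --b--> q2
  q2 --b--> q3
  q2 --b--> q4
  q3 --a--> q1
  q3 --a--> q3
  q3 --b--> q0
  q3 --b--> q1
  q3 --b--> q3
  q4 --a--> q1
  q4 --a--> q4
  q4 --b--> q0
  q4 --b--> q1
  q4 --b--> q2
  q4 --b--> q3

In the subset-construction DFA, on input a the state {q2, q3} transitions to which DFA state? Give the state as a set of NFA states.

δ(q2,a) = {q2, q3}; δ(q3,a) = {q1, q3}.
Union: {q1, q2, q3}.

{q1, q2, q3}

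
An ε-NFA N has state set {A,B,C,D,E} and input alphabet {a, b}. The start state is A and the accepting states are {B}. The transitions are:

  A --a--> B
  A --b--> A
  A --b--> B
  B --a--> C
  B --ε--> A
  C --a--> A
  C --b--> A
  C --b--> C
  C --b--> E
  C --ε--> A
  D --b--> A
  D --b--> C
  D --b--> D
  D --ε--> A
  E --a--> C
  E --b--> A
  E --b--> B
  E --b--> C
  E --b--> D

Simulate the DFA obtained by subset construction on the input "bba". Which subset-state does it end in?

Start: {A}.
δ(A,b) = {A,B}.
Union: {A,B}.
After b: {A,B}.
δ(A,b) = {A,B}; δ(B,b) = ∅.
Union: {A,B}.
After b: {A,B}.
δ(A,a) = {B}; δ(B,a) = {C}.
Union: {B,C}.
ε-closure gives {A,B,C}.
After a: {A,B,C}.

{A,B,C}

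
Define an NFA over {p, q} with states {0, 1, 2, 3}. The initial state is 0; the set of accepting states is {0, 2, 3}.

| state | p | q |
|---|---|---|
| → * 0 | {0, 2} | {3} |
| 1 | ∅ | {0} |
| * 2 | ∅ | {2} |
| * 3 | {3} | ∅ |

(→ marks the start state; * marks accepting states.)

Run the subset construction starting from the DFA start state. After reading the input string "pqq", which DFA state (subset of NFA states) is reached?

Start: {0}.
δ(0,p) = {0, 2}.
Union: {0, 2}.
After p: {0, 2}.
δ(0,q) = {3}; δ(2,q) = {2}.
Union: {2, 3}.
After q: {2, 3}.
δ(2,q) = {2}; δ(3,q) = ∅.
Union: {2}.
After q: {2}.

{2}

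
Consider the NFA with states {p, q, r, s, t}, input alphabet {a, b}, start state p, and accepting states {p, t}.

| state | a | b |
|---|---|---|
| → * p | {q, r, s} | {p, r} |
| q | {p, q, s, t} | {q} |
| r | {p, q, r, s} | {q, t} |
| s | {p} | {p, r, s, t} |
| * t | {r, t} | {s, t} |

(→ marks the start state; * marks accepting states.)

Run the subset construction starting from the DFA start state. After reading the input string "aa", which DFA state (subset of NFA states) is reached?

Start: {p}.
δ(p,a) = {q, r, s}.
Union: {q, r, s}.
After a: {q, r, s}.
δ(q,a) = {p, q, s, t}; δ(r,a) = {p, q, r, s}; δ(s,a) = {p}.
Union: {p, q, r, s, t}.
After a: {p, q, r, s, t}.

{p, q, r, s, t}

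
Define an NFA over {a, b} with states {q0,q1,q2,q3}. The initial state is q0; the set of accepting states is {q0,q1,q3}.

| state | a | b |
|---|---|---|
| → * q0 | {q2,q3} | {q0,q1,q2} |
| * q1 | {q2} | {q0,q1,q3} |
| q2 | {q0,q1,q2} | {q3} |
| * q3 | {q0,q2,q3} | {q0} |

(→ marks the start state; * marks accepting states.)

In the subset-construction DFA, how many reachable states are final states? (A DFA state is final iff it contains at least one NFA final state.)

6

Start state of the DFA: {q0}.
{q0} --a--> {q2,q3}  [new]
{q0} --b--> {q0,q1,q2}  [new]
{q2,q3} --a--> {q0,q1,q2,q3}  [new]
{q2,q3} --b--> {q0,q3}  [new]
{q0,q1,q2} --a--> {q0,q1,q2,q3}  [seen]
{q0,q1,q2} --b--> {q0,q1,q2,q3}  [seen]
{q0,q1,q2,q3} --a--> {q0,q1,q2,q3}  [seen]
{q0,q1,q2,q3} --b--> {q0,q1,q2,q3}  [seen]
{q0,q3} --a--> {q0,q2,q3}  [new]
{q0,q3} --b--> {q0,q1,q2}  [seen]
{q0,q2,q3} --a--> {q0,q1,q2,q3}  [seen]
{q0,q2,q3} --b--> {q0,q1,q2,q3}  [seen]
Reachable DFA states: {q0}, {q2,q3}, {q0,q1,q2}, {q0,q1,q2,q3}, {q0,q3}, {q0,q2,q3}.
Accepting DFA states (contain an NFA accepting state): {q0}, {q2,q3}, {q0,q1,q2}, {q0,q1,q2,q3}, {q0,q3}, {q0,q2,q3}.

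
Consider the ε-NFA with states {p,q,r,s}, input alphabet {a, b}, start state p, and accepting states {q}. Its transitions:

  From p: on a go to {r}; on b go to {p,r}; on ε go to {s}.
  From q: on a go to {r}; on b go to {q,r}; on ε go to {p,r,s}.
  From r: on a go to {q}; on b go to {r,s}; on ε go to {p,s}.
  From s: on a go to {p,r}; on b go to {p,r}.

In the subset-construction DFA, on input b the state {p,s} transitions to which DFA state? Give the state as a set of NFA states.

δ(p,b) = {p,r}; δ(s,b) = {p,r}.
Union: {p,r}.
ε-closure gives {p,r,s}.

{p,r,s}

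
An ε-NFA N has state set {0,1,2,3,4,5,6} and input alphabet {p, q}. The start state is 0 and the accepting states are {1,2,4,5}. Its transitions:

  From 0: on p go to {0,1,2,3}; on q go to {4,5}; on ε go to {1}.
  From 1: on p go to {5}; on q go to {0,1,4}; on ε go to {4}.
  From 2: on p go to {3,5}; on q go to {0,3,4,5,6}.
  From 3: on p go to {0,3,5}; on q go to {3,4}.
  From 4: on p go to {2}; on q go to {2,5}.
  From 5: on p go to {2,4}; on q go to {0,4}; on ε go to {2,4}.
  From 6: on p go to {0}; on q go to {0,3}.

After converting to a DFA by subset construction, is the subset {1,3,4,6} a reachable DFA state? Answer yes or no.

no

Start state of the DFA: {0,1,4} (ε-closure of the NFA start).
{0,1,4} --p--> {0,1,2,3,4,5}  [new]
{0,1,4} --q--> {0,1,2,4,5}  [new]
{0,1,2,3,4,5} --p--> {0,1,2,3,4,5}  [seen]
{0,1,2,3,4,5} --q--> {0,1,2,3,4,5,6}  [new]
{0,1,2,4,5} --p--> {0,1,2,3,4,5}  [seen]
{0,1,2,4,5} --q--> {0,1,2,3,4,5,6}  [seen]
{0,1,2,3,4,5,6} --p--> {0,1,2,3,4,5}  [seen]
{0,1,2,3,4,5,6} --q--> {0,1,2,3,4,5,6}  [seen]
Reachable DFA states: {0,1,4}, {0,1,2,3,4,5}, {0,1,2,4,5}, {0,1,2,3,4,5,6}.
{1,3,4,6} is not among them.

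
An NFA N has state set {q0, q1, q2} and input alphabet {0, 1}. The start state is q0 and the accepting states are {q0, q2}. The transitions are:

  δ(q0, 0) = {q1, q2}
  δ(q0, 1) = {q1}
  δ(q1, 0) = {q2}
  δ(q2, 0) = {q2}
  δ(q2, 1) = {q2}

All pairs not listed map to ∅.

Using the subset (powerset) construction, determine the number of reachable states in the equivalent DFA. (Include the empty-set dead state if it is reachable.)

Start state of the DFA: {q0}.
{q0} --0--> {q1, q2}  [new]
{q0} --1--> {q1}  [new]
{q1, q2} --0--> {q2}  [new]
{q1, q2} --1--> {q2}  [seen]
{q1} --0--> {q2}  [seen]
{q1} --1--> ∅  [new]
{q2} --0--> {q2}  [seen]
{q2} --1--> {q2}  [seen]
∅ --0--> ∅  [seen]
∅ --1--> ∅  [seen]
Reachable DFA states: {q0}, {q1, q2}, {q1}, {q2}, ∅.

5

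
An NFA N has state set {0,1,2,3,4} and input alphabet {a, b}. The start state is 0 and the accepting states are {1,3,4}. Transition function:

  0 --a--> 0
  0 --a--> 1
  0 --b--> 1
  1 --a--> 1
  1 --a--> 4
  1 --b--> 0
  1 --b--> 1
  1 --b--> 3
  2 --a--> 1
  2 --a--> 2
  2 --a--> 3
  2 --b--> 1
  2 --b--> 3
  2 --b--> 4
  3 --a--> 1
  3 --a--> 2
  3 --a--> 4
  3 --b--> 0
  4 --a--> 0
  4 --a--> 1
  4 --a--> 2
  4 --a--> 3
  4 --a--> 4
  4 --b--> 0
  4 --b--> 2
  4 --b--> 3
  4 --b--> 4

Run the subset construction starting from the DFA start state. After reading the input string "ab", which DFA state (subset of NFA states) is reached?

Start: {0}.
δ(0,a) = {0,1}.
Union: {0,1}.
After a: {0,1}.
δ(0,b) = {1}; δ(1,b) = {0,1,3}.
Union: {0,1,3}.
After b: {0,1,3}.

{0,1,3}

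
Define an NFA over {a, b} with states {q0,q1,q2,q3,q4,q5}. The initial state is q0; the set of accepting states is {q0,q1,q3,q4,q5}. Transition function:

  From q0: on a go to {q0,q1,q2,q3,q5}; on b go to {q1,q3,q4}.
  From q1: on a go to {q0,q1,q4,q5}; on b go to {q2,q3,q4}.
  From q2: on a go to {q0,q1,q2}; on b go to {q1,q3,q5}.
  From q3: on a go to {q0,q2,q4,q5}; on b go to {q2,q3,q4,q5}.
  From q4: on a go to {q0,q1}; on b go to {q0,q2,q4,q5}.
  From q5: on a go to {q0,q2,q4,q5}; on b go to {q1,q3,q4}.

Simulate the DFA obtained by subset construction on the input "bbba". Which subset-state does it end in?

Start: {q0}.
δ(q0,b) = {q1,q3,q4}.
Union: {q1,q3,q4}.
After b: {q1,q3,q4}.
δ(q1,b) = {q2,q3,q4}; δ(q3,b) = {q2,q3,q4,q5}; δ(q4,b) = {q0,q2,q4,q5}.
Union: {q0,q2,q3,q4,q5}.
After b: {q0,q2,q3,q4,q5}.
δ(q0,b) = {q1,q3,q4}; δ(q2,b) = {q1,q3,q5}; δ(q3,b) = {q2,q3,q4,q5}; δ(q4,b) = {q0,q2,q4,q5}; δ(q5,b) = {q1,q3,q4}.
Union: {q0,q1,q2,q3,q4,q5}.
After b: {q0,q1,q2,q3,q4,q5}.
δ(q0,a) = {q0,q1,q2,q3,q5}; δ(q1,a) = {q0,q1,q4,q5}; δ(q2,a) = {q0,q1,q2}; δ(q3,a) = {q0,q2,q4,q5}; δ(q4,a) = {q0,q1}; δ(q5,a) = {q0,q2,q4,q5}.
Union: {q0,q1,q2,q3,q4,q5}.
After a: {q0,q1,q2,q3,q4,q5}.

{q0,q1,q2,q3,q4,q5}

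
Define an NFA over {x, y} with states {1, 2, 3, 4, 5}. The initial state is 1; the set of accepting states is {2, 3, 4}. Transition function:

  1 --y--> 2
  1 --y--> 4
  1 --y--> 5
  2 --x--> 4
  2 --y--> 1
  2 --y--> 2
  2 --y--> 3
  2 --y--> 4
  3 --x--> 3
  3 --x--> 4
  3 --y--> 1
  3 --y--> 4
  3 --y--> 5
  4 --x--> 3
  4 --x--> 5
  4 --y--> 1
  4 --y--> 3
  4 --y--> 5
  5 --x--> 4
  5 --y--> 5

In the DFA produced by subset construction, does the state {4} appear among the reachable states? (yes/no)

no

Start state of the DFA: {1}.
{1} --x--> ∅  [new]
{1} --y--> {2, 4, 5}  [new]
∅ --x--> ∅  [seen]
∅ --y--> ∅  [seen]
{2, 4, 5} --x--> {3, 4, 5}  [new]
{2, 4, 5} --y--> {1, 2, 3, 4, 5}  [new]
{3, 4, 5} --x--> {3, 4, 5}  [seen]
{3, 4, 5} --y--> {1, 3, 4, 5}  [new]
{1, 2, 3, 4, 5} --x--> {3, 4, 5}  [seen]
{1, 2, 3, 4, 5} --y--> {1, 2, 3, 4, 5}  [seen]
{1, 3, 4, 5} --x--> {3, 4, 5}  [seen]
{1, 3, 4, 5} --y--> {1, 2, 3, 4, 5}  [seen]
Reachable DFA states: {1}, ∅, {2, 4, 5}, {3, 4, 5}, {1, 2, 3, 4, 5}, {1, 3, 4, 5}.
{4} is not among them.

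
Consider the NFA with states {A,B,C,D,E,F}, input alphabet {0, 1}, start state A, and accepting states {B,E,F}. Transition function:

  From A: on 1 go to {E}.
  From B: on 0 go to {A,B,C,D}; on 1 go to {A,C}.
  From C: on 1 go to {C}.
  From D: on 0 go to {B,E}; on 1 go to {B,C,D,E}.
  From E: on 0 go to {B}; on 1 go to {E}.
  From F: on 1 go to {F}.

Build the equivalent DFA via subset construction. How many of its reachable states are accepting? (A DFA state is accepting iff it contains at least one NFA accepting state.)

Start state of the DFA: {A}.
{A} --0--> ∅  [new]
{A} --1--> {E}  [new]
∅ --0--> ∅  [seen]
∅ --1--> ∅  [seen]
{E} --0--> {B}  [new]
{E} --1--> {E}  [seen]
{B} --0--> {A,B,C,D}  [new]
{B} --1--> {A,C}  [new]
{A,B,C,D} --0--> {A,B,C,D,E}  [new]
{A,B,C,D} --1--> {A,B,C,D,E}  [seen]
{A,C} --0--> ∅  [seen]
{A,C} --1--> {C,E}  [new]
{A,B,C,D,E} --0--> {A,B,C,D,E}  [seen]
{A,B,C,D,E} --1--> {A,B,C,D,E}  [seen]
{C,E} --0--> {B}  [seen]
{C,E} --1--> {C,E}  [seen]
Reachable DFA states: {A}, ∅, {E}, {B}, {A,B,C,D}, {A,C}, {A,B,C,D,E}, {C,E}.
Accepting DFA states (contain an NFA accepting state): {E}, {B}, {A,B,C,D}, {A,B,C,D,E}, {C,E}.

5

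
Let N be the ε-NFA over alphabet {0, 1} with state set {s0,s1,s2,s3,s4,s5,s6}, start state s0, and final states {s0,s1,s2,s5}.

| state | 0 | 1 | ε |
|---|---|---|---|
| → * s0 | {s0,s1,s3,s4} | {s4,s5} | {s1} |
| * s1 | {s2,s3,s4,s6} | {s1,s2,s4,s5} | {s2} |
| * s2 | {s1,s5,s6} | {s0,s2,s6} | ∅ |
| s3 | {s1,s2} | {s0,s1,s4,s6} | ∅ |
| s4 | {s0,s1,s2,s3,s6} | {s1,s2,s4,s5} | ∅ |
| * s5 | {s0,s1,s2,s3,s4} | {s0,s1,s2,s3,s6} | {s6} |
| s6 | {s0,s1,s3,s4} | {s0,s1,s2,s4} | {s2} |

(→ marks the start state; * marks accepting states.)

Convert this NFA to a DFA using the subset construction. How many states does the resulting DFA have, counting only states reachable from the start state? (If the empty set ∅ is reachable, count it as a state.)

Start state of the DFA: {s0,s1,s2} (ε-closure of the NFA start).
{s0,s1,s2} --0--> {s0,s1,s2,s3,s4,s5,s6}  [new]
{s0,s1,s2} --1--> {s0,s1,s2,s4,s5,s6}  [new]
{s0,s1,s2,s3,s4,s5,s6} --0--> {s0,s1,s2,s3,s4,s5,s6}  [seen]
{s0,s1,s2,s3,s4,s5,s6} --1--> {s0,s1,s2,s3,s4,s5,s6}  [seen]
{s0,s1,s2,s4,s5,s6} --0--> {s0,s1,s2,s3,s4,s5,s6}  [seen]
{s0,s1,s2,s4,s5,s6} --1--> {s0,s1,s2,s3,s4,s5,s6}  [seen]
Reachable DFA states: {s0,s1,s2}, {s0,s1,s2,s3,s4,s5,s6}, {s0,s1,s2,s4,s5,s6}.

3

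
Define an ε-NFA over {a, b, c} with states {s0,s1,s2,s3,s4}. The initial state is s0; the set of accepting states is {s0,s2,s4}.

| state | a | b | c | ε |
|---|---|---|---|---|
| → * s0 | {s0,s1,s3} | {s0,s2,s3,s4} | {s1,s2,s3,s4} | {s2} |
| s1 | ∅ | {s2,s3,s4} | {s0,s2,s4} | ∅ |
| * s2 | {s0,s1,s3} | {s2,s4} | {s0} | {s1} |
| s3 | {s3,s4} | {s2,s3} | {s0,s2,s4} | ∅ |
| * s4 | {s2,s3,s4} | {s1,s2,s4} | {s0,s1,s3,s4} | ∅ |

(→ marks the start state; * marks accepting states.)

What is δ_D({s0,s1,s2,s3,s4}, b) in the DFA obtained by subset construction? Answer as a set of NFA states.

δ(s0,b) = {s0,s2,s3,s4}; δ(s1,b) = {s2,s3,s4}; δ(s2,b) = {s2,s4}; δ(s3,b) = {s2,s3}; δ(s4,b) = {s1,s2,s4}.
Union: {s0,s1,s2,s3,s4}.

{s0,s1,s2,s3,s4}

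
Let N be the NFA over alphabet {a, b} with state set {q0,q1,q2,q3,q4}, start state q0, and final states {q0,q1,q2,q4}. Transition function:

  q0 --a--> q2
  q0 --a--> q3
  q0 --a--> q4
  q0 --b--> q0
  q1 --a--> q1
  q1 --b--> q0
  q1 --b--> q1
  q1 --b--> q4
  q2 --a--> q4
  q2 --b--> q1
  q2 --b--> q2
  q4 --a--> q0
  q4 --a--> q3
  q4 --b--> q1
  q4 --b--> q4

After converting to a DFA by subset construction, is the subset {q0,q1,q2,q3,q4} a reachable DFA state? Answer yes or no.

Start state of the DFA: {q0}.
{q0} --a--> {q2,q3,q4}  [new]
{q0} --b--> {q0}  [seen]
{q2,q3,q4} --a--> {q0,q3,q4}  [new]
{q2,q3,q4} --b--> {q1,q2,q4}  [new]
{q0,q3,q4} --a--> {q0,q2,q3,q4}  [new]
{q0,q3,q4} --b--> {q0,q1,q4}  [new]
{q1,q2,q4} --a--> {q0,q1,q3,q4}  [new]
{q1,q2,q4} --b--> {q0,q1,q2,q4}  [new]
{q0,q2,q3,q4} --a--> {q0,q2,q3,q4}  [seen]
{q0,q2,q3,q4} --b--> {q0,q1,q2,q4}  [seen]
{q0,q1,q4} --a--> {q0,q1,q2,q3,q4}  [new]
{q0,q1,q4} --b--> {q0,q1,q4}  [seen]
{q0,q1,q3,q4} --a--> {q0,q1,q2,q3,q4}  [seen]
{q0,q1,q3,q4} --b--> {q0,q1,q4}  [seen]
{q0,q1,q2,q4} --a--> {q0,q1,q2,q3,q4}  [seen]
{q0,q1,q2,q4} --b--> {q0,q1,q2,q4}  [seen]
{q0,q1,q2,q3,q4} --a--> {q0,q1,q2,q3,q4}  [seen]
{q0,q1,q2,q3,q4} --b--> {q0,q1,q2,q4}  [seen]
Reachable DFA states: {q0}, {q2,q3,q4}, {q0,q3,q4}, {q1,q2,q4}, {q0,q2,q3,q4}, {q0,q1,q4}, {q0,q1,q3,q4}, {q0,q1,q2,q4}, {q0,q1,q2,q3,q4}.
{q0,q1,q2,q3,q4} is among them.

yes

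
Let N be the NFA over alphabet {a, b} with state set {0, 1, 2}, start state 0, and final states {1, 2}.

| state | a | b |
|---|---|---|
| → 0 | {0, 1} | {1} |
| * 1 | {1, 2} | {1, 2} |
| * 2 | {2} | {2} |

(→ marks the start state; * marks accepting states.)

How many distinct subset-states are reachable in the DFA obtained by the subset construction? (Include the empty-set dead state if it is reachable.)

Start state of the DFA: {0}.
{0} --a--> {0, 1}  [new]
{0} --b--> {1}  [new]
{0, 1} --a--> {0, 1, 2}  [new]
{0, 1} --b--> {1, 2}  [new]
{1} --a--> {1, 2}  [seen]
{1} --b--> {1, 2}  [seen]
{0, 1, 2} --a--> {0, 1, 2}  [seen]
{0, 1, 2} --b--> {1, 2}  [seen]
{1, 2} --a--> {1, 2}  [seen]
{1, 2} --b--> {1, 2}  [seen]
Reachable DFA states: {0}, {0, 1}, {1}, {0, 1, 2}, {1, 2}.

5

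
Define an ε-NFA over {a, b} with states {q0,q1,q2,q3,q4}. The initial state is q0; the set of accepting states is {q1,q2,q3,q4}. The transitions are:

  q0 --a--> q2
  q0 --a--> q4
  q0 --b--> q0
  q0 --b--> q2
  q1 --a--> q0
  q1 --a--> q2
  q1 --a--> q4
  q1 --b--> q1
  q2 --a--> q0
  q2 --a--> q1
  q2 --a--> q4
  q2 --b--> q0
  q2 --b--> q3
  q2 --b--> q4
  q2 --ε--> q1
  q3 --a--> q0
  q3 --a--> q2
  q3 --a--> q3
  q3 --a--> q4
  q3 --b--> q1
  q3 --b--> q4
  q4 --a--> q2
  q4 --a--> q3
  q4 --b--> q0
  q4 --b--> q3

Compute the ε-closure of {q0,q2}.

{q0,q1,q2}

Begin with {q0,q2}.
q2 →ε {q1}; add q1.
ε-closure = {q0,q1,q2}.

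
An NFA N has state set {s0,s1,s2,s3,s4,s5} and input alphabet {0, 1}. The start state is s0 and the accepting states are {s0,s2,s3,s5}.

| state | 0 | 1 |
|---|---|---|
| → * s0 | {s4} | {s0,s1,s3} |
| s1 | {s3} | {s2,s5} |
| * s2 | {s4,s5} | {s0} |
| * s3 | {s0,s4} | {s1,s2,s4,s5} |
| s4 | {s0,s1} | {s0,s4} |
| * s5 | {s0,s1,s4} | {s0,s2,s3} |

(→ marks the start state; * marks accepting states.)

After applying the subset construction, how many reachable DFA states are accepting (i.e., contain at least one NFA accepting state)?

12

Start state of the DFA: {s0}.
{s0} --0--> {s4}  [new]
{s0} --1--> {s0,s1,s3}  [new]
{s4} --0--> {s0,s1}  [new]
{s4} --1--> {s0,s4}  [new]
{s0,s1,s3} --0--> {s0,s3,s4}  [new]
{s0,s1,s3} --1--> {s0,s1,s2,s3,s4,s5}  [new]
{s0,s1} --0--> {s3,s4}  [new]
{s0,s1} --1--> {s0,s1,s2,s3,s5}  [new]
{s0,s4} --0--> {s0,s1,s4}  [new]
{s0,s4} --1--> {s0,s1,s3,s4}  [new]
{s0,s3,s4} --0--> {s0,s1,s4}  [seen]
{s0,s3,s4} --1--> {s0,s1,s2,s3,s4,s5}  [seen]
{s0,s1,s2,s3,s4,s5} --0--> {s0,s1,s3,s4,s5}  [new]
{s0,s1,s2,s3,s4,s5} --1--> {s0,s1,s2,s3,s4,s5}  [seen]
{s3,s4} --0--> {s0,s1,s4}  [seen]
{s3,s4} --1--> {s0,s1,s2,s4,s5}  [new]
{s0,s1,s2,s3,s5} --0--> {s0,s1,s3,s4,s5}  [seen]
{s0,s1,s2,s3,s5} --1--> {s0,s1,s2,s3,s4,s5}  [seen]
{s0,s1,s4} --0--> {s0,s1,s3,s4}  [seen]
{s0,s1,s4} --1--> {s0,s1,s2,s3,s4,s5}  [seen]
{s0,s1,s3,s4} --0--> {s0,s1,s3,s4}  [seen]
{s0,s1,s3,s4} --1--> {s0,s1,s2,s3,s4,s5}  [seen]
{s0,s1,s3,s4,s5} --0--> {s0,s1,s3,s4}  [seen]
{s0,s1,s3,s4,s5} --1--> {s0,s1,s2,s3,s4,s5}  [seen]
{s0,s1,s2,s4,s5} --0--> {s0,s1,s3,s4,s5}  [seen]
{s0,s1,s2,s4,s5} --1--> {s0,s1,s2,s3,s4,s5}  [seen]
Reachable DFA states: {s0}, {s4}, {s0,s1,s3}, {s0,s1}, {s0,s4}, {s0,s3,s4}, {s0,s1,s2,s3,s4,s5}, {s3,s4}, {s0,s1,s2,s3,s5}, {s0,s1,s4}, {s0,s1,s3,s4}, {s0,s1,s3,s4,s5}, {s0,s1,s2,s4,s5}.
Accepting DFA states (contain an NFA accepting state): {s0}, {s0,s1,s3}, {s0,s1}, {s0,s4}, {s0,s3,s4}, {s0,s1,s2,s3,s4,s5}, {s3,s4}, {s0,s1,s2,s3,s5}, {s0,s1,s4}, {s0,s1,s3,s4}, {s0,s1,s3,s4,s5}, {s0,s1,s2,s4,s5}.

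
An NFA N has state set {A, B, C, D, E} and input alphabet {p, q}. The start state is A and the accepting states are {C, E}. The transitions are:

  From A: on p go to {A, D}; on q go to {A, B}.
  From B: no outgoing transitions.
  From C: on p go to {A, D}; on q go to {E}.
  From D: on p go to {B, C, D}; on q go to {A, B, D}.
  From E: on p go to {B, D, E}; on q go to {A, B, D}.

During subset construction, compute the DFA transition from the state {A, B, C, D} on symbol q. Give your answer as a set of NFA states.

δ(A,q) = {A, B}; δ(B,q) = ∅; δ(C,q) = {E}; δ(D,q) = {A, B, D}.
Union: {A, B, D, E}.

{A, B, D, E}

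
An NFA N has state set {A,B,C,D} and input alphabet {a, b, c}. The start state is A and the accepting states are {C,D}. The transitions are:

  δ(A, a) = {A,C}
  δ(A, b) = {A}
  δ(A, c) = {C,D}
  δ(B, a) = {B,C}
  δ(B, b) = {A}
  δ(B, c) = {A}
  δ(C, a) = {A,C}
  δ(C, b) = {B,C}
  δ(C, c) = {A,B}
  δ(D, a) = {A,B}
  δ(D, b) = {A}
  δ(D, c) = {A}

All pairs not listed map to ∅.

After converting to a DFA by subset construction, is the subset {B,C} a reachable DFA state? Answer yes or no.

no

Start state of the DFA: {A}.
{A} --a--> {A,C}  [new]
{A} --b--> {A}  [seen]
{A} --c--> {C,D}  [new]
{A,C} --a--> {A,C}  [seen]
{A,C} --b--> {A,B,C}  [new]
{A,C} --c--> {A,B,C,D}  [new]
{C,D} --a--> {A,B,C}  [seen]
{C,D} --b--> {A,B,C}  [seen]
{C,D} --c--> {A,B}  [new]
{A,B,C} --a--> {A,B,C}  [seen]
{A,B,C} --b--> {A,B,C}  [seen]
{A,B,C} --c--> {A,B,C,D}  [seen]
{A,B,C,D} --a--> {A,B,C}  [seen]
{A,B,C,D} --b--> {A,B,C}  [seen]
{A,B,C,D} --c--> {A,B,C,D}  [seen]
{A,B} --a--> {A,B,C}  [seen]
{A,B} --b--> {A}  [seen]
{A,B} --c--> {A,C,D}  [new]
{A,C,D} --a--> {A,B,C}  [seen]
{A,C,D} --b--> {A,B,C}  [seen]
{A,C,D} --c--> {A,B,C,D}  [seen]
Reachable DFA states: {A}, {A,C}, {C,D}, {A,B,C}, {A,B,C,D}, {A,B}, {A,C,D}.
{B,C} is not among them.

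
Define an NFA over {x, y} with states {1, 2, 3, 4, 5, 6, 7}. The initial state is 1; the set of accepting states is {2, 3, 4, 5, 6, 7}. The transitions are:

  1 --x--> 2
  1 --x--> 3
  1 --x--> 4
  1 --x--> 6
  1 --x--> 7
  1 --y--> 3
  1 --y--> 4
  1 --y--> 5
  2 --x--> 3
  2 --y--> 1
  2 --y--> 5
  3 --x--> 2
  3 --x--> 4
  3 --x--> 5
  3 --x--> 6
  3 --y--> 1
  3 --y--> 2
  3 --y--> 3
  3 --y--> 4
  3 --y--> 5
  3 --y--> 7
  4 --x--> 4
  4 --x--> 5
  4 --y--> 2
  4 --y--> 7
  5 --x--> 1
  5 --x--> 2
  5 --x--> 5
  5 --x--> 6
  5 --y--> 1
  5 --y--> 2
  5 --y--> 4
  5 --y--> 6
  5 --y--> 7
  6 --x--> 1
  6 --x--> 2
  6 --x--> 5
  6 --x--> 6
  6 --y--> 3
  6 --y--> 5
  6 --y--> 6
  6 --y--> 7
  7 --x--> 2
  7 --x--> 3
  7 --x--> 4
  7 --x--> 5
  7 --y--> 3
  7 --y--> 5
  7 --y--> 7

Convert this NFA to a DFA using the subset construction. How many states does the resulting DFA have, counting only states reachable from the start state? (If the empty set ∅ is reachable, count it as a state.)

6

Start state of the DFA: {1}.
{1} --x--> {2, 3, 4, 6, 7}  [new]
{1} --y--> {3, 4, 5}  [new]
{2, 3, 4, 6, 7} --x--> {1, 2, 3, 4, 5, 6}  [new]
{2, 3, 4, 6, 7} --y--> {1, 2, 3, 4, 5, 6, 7}  [new]
{3, 4, 5} --x--> {1, 2, 4, 5, 6}  [new]
{3, 4, 5} --y--> {1, 2, 3, 4, 5, 6, 7}  [seen]
{1, 2, 3, 4, 5, 6} --x--> {1, 2, 3, 4, 5, 6, 7}  [seen]
{1, 2, 3, 4, 5, 6} --y--> {1, 2, 3, 4, 5, 6, 7}  [seen]
{1, 2, 3, 4, 5, 6, 7} --x--> {1, 2, 3, 4, 5, 6, 7}  [seen]
{1, 2, 3, 4, 5, 6, 7} --y--> {1, 2, 3, 4, 5, 6, 7}  [seen]
{1, 2, 4, 5, 6} --x--> {1, 2, 3, 4, 5, 6, 7}  [seen]
{1, 2, 4, 5, 6} --y--> {1, 2, 3, 4, 5, 6, 7}  [seen]
Reachable DFA states: {1}, {2, 3, 4, 6, 7}, {3, 4, 5}, {1, 2, 3, 4, 5, 6}, {1, 2, 3, 4, 5, 6, 7}, {1, 2, 4, 5, 6}.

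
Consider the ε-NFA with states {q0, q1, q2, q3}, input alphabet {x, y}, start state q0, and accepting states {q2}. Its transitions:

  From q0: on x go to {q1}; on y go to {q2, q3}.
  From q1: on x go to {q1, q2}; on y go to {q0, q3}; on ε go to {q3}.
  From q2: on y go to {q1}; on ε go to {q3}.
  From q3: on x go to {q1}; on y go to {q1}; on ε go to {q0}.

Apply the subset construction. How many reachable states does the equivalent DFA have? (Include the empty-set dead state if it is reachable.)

4

Start state of the DFA: {q0} (ε-closure of the NFA start).
{q0} --x--> {q0, q1, q3}  [new]
{q0} --y--> {q0, q2, q3}  [new]
{q0, q1, q3} --x--> {q0, q1, q2, q3}  [new]
{q0, q1, q3} --y--> {q0, q1, q2, q3}  [seen]
{q0, q2, q3} --x--> {q0, q1, q3}  [seen]
{q0, q2, q3} --y--> {q0, q1, q2, q3}  [seen]
{q0, q1, q2, q3} --x--> {q0, q1, q2, q3}  [seen]
{q0, q1, q2, q3} --y--> {q0, q1, q2, q3}  [seen]
Reachable DFA states: {q0}, {q0, q1, q3}, {q0, q2, q3}, {q0, q1, q2, q3}.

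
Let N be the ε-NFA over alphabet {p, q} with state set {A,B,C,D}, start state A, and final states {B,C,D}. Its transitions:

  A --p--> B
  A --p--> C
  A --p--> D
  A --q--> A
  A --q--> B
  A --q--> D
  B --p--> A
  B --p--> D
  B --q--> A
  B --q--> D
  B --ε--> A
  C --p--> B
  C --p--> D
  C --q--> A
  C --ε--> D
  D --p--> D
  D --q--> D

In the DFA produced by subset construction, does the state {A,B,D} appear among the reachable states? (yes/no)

yes

Start state of the DFA: {A} (ε-closure of the NFA start).
{A} --p--> {A,B,C,D}  [new]
{A} --q--> {A,B,D}  [new]
{A,B,C,D} --p--> {A,B,C,D}  [seen]
{A,B,C,D} --q--> {A,B,D}  [seen]
{A,B,D} --p--> {A,B,C,D}  [seen]
{A,B,D} --q--> {A,B,D}  [seen]
Reachable DFA states: {A}, {A,B,C,D}, {A,B,D}.
{A,B,D} is among them.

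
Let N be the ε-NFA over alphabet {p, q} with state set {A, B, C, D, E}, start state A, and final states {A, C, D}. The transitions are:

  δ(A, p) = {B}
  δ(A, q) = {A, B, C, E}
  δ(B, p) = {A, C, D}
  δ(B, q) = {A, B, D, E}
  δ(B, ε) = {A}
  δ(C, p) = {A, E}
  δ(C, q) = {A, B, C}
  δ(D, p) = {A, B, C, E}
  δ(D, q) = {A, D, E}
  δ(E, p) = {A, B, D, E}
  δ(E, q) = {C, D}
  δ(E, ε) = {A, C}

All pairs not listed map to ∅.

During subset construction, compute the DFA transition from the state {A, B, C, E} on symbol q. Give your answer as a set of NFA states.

{A, B, C, D, E}

δ(A,q) = {A, B, C, E}; δ(B,q) = {A, B, D, E}; δ(C,q) = {A, B, C}; δ(E,q) = {C, D}.
Union: {A, B, C, D, E}.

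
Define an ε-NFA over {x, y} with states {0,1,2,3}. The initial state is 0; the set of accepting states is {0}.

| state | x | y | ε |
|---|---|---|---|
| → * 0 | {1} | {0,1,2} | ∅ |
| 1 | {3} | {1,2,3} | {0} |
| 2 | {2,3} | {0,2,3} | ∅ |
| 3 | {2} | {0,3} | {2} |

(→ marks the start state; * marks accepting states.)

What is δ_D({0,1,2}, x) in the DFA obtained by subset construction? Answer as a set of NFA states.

{0,1,2,3}

δ(0,x) = {1}; δ(1,x) = {3}; δ(2,x) = {2,3}.
Union: {1,2,3}.
ε-closure gives {0,1,2,3}.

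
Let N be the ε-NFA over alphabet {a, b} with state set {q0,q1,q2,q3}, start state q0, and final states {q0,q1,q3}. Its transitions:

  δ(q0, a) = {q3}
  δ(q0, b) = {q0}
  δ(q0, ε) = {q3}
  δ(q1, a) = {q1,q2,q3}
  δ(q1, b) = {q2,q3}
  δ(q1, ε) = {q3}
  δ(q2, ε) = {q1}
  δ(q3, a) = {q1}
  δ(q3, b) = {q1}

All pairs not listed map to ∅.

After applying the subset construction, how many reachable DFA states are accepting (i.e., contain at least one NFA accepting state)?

Start state of the DFA: {q0,q3} (ε-closure of the NFA start).
{q0,q3} --a--> {q1,q3}  [new]
{q0,q3} --b--> {q0,q1,q3}  [new]
{q1,q3} --a--> {q1,q2,q3}  [new]
{q1,q3} --b--> {q1,q2,q3}  [seen]
{q0,q1,q3} --a--> {q1,q2,q3}  [seen]
{q0,q1,q3} --b--> {q0,q1,q2,q3}  [new]
{q1,q2,q3} --a--> {q1,q2,q3}  [seen]
{q1,q2,q3} --b--> {q1,q2,q3}  [seen]
{q0,q1,q2,q3} --a--> {q1,q2,q3}  [seen]
{q0,q1,q2,q3} --b--> {q0,q1,q2,q3}  [seen]
Reachable DFA states: {q0,q3}, {q1,q3}, {q0,q1,q3}, {q1,q2,q3}, {q0,q1,q2,q3}.
Accepting DFA states (contain an NFA accepting state): {q0,q3}, {q1,q3}, {q0,q1,q3}, {q1,q2,q3}, {q0,q1,q2,q3}.

5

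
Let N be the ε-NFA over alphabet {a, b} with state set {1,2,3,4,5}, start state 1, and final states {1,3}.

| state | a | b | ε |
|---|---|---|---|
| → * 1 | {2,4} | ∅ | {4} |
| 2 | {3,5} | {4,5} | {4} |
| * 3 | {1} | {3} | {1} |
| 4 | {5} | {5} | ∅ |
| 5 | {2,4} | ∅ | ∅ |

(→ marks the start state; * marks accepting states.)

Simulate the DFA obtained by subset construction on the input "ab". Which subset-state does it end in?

Start: {1,4}.
δ(1,a) = {2,4}; δ(4,a) = {5}.
Union: {2,4,5}.
After a: {2,4,5}.
δ(2,b) = {4,5}; δ(4,b) = {5}; δ(5,b) = ∅.
Union: {4,5}.
After b: {4,5}.

{4,5}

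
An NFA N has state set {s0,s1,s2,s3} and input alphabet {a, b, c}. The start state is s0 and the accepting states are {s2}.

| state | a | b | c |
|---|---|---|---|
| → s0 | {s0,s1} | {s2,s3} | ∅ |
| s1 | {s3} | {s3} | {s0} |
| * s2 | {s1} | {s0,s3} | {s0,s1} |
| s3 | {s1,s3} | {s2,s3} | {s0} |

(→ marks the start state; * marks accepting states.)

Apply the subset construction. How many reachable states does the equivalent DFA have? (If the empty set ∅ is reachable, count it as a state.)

Start state of the DFA: {s0}.
{s0} --a--> {s0,s1}  [new]
{s0} --b--> {s2,s3}  [new]
{s0} --c--> ∅  [new]
{s0,s1} --a--> {s0,s1,s3}  [new]
{s0,s1} --b--> {s2,s3}  [seen]
{s0,s1} --c--> {s0}  [seen]
{s2,s3} --a--> {s1,s3}  [new]
{s2,s3} --b--> {s0,s2,s3}  [new]
{s2,s3} --c--> {s0,s1}  [seen]
∅ --a--> ∅  [seen]
∅ --b--> ∅  [seen]
∅ --c--> ∅  [seen]
{s0,s1,s3} --a--> {s0,s1,s3}  [seen]
{s0,s1,s3} --b--> {s2,s3}  [seen]
{s0,s1,s3} --c--> {s0}  [seen]
{s1,s3} --a--> {s1,s3}  [seen]
{s1,s3} --b--> {s2,s3}  [seen]
{s1,s3} --c--> {s0}  [seen]
{s0,s2,s3} --a--> {s0,s1,s3}  [seen]
{s0,s2,s3} --b--> {s0,s2,s3}  [seen]
{s0,s2,s3} --c--> {s0,s1}  [seen]
Reachable DFA states: {s0}, {s0,s1}, {s2,s3}, ∅, {s0,s1,s3}, {s1,s3}, {s0,s2,s3}.

7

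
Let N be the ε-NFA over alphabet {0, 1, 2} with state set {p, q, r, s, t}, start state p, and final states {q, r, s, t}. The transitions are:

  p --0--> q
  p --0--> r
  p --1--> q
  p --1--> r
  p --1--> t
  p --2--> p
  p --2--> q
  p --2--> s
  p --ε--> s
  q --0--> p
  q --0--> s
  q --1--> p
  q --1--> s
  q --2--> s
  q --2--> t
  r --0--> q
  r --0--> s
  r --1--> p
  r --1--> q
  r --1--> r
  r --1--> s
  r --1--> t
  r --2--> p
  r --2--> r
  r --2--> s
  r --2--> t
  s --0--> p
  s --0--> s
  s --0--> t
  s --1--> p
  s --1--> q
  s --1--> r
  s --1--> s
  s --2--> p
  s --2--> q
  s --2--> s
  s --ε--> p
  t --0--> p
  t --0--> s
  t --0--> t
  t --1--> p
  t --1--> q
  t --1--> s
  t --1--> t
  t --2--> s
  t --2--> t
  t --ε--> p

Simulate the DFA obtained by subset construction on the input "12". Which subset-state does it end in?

{p, q, r, s, t}

Start: {p, s}.
δ(p,1) = {q, r, t}; δ(s,1) = {p, q, r, s}.
Union: {p, q, r, s, t}.
After 1: {p, q, r, s, t}.
δ(p,2) = {p, q, s}; δ(q,2) = {s, t}; δ(r,2) = {p, r, s, t}; δ(s,2) = {p, q, s}; δ(t,2) = {s, t}.
Union: {p, q, r, s, t}.
After 2: {p, q, r, s, t}.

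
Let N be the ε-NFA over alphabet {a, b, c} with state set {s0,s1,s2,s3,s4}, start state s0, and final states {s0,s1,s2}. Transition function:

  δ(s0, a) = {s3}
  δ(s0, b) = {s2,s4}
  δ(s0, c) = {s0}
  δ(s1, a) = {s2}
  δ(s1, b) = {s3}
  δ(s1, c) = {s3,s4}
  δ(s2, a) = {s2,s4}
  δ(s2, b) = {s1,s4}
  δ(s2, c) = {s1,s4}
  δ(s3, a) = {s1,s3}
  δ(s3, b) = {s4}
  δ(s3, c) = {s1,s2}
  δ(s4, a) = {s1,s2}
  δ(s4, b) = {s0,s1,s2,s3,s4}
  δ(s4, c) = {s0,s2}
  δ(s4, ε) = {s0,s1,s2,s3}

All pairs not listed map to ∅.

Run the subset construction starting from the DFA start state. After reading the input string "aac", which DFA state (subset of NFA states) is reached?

Start: {s0}.
δ(s0,a) = {s3}.
Union: {s3}.
After a: {s3}.
δ(s3,a) = {s1,s3}.
Union: {s1,s3}.
After a: {s1,s3}.
δ(s1,c) = {s3,s4}; δ(s3,c) = {s1,s2}.
Union: {s1,s2,s3,s4}.
ε-closure gives {s0,s1,s2,s3,s4}.
After c: {s0,s1,s2,s3,s4}.

{s0,s1,s2,s3,s4}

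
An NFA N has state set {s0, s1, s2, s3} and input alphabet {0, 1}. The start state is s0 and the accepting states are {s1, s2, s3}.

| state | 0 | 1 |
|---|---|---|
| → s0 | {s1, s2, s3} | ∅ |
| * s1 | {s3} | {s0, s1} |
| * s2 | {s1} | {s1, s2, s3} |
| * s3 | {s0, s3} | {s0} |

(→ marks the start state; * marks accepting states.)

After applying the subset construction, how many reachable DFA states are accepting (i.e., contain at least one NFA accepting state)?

4

Start state of the DFA: {s0}.
{s0} --0--> {s1, s2, s3}  [new]
{s0} --1--> ∅  [new]
{s1, s2, s3} --0--> {s0, s1, s3}  [new]
{s1, s2, s3} --1--> {s0, s1, s2, s3}  [new]
∅ --0--> ∅  [seen]
∅ --1--> ∅  [seen]
{s0, s1, s3} --0--> {s0, s1, s2, s3}  [seen]
{s0, s1, s3} --1--> {s0, s1}  [new]
{s0, s1, s2, s3} --0--> {s0, s1, s2, s3}  [seen]
{s0, s1, s2, s3} --1--> {s0, s1, s2, s3}  [seen]
{s0, s1} --0--> {s1, s2, s3}  [seen]
{s0, s1} --1--> {s0, s1}  [seen]
Reachable DFA states: {s0}, {s1, s2, s3}, ∅, {s0, s1, s3}, {s0, s1, s2, s3}, {s0, s1}.
Accepting DFA states (contain an NFA accepting state): {s1, s2, s3}, {s0, s1, s3}, {s0, s1, s2, s3}, {s0, s1}.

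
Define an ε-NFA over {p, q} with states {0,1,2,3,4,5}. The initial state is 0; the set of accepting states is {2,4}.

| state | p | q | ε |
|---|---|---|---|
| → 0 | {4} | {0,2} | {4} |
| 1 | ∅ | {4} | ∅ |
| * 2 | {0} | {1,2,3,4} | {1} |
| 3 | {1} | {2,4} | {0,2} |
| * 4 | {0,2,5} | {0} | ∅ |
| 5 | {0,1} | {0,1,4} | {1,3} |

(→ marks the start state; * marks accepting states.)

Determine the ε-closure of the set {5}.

Begin with {5}.
5 →ε {1,3}; add 1, 3.
3 →ε {0,2}; add 0, 2.
0 →ε {4}; add 4.
ε-closure = {0,1,2,3,4,5}.

{0,1,2,3,4,5}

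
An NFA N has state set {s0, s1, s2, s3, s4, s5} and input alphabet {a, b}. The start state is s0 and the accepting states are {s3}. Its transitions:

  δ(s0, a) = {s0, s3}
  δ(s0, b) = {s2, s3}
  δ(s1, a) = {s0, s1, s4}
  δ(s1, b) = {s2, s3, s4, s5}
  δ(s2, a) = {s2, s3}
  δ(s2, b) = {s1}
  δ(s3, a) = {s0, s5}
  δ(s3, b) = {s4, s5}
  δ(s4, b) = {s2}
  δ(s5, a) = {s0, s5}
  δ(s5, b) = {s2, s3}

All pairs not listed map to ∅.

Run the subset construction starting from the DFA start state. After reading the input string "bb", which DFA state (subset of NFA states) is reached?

Start: {s0}.
δ(s0,b) = {s2, s3}.
Union: {s2, s3}.
After b: {s2, s3}.
δ(s2,b) = {s1}; δ(s3,b) = {s4, s5}.
Union: {s1, s4, s5}.
After b: {s1, s4, s5}.

{s1, s4, s5}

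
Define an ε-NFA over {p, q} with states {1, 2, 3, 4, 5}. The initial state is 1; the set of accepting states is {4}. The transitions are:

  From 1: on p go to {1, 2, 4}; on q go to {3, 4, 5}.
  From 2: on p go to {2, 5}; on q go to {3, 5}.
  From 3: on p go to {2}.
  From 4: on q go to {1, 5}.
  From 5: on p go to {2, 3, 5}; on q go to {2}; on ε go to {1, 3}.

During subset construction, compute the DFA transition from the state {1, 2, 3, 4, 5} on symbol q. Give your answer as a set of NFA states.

{1, 2, 3, 4, 5}

δ(1,q) = {3, 4, 5}; δ(2,q) = {3, 5}; δ(3,q) = ∅; δ(4,q) = {1, 5}; δ(5,q) = {2}.
Union: {1, 2, 3, 4, 5}.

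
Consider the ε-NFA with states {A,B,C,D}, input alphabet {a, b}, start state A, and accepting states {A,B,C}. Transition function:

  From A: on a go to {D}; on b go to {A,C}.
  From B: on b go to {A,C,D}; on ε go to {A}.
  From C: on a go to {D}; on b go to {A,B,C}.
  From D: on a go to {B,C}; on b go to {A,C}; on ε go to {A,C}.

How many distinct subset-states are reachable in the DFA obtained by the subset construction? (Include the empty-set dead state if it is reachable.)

5

Start state of the DFA: {A} (ε-closure of the NFA start).
{A} --a--> {A,C,D}  [new]
{A} --b--> {A,C}  [new]
{A,C,D} --a--> {A,B,C,D}  [new]
{A,C,D} --b--> {A,B,C}  [new]
{A,C} --a--> {A,C,D}  [seen]
{A,C} --b--> {A,B,C}  [seen]
{A,B,C,D} --a--> {A,B,C,D}  [seen]
{A,B,C,D} --b--> {A,B,C,D}  [seen]
{A,B,C} --a--> {A,C,D}  [seen]
{A,B,C} --b--> {A,B,C,D}  [seen]
Reachable DFA states: {A}, {A,C,D}, {A,C}, {A,B,C,D}, {A,B,C}.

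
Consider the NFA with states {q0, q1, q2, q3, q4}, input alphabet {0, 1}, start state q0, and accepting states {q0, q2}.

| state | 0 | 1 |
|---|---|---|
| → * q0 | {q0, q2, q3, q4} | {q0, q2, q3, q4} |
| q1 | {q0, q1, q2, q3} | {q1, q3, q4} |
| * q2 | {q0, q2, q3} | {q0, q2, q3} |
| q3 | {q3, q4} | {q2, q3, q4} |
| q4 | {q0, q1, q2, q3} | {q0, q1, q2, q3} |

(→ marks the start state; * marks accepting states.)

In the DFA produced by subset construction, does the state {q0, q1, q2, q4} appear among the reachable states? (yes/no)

Start state of the DFA: {q0}.
{q0} --0--> {q0, q2, q3, q4}  [new]
{q0} --1--> {q0, q2, q3, q4}  [seen]
{q0, q2, q3, q4} --0--> {q0, q1, q2, q3, q4}  [new]
{q0, q2, q3, q4} --1--> {q0, q1, q2, q3, q4}  [seen]
{q0, q1, q2, q3, q4} --0--> {q0, q1, q2, q3, q4}  [seen]
{q0, q1, q2, q3, q4} --1--> {q0, q1, q2, q3, q4}  [seen]
Reachable DFA states: {q0}, {q0, q2, q3, q4}, {q0, q1, q2, q3, q4}.
{q0, q1, q2, q4} is not among them.

no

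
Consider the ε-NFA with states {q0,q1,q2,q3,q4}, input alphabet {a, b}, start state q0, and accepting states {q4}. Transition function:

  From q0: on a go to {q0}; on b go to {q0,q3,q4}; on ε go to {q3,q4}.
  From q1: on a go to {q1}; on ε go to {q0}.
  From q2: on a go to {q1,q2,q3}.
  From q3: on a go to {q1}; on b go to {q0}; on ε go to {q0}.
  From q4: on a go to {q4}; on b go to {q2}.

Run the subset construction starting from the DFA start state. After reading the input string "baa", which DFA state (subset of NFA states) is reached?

{q0,q1,q2,q3,q4}

Start: {q0,q3,q4}.
δ(q0,b) = {q0,q3,q4}; δ(q3,b) = {q0}; δ(q4,b) = {q2}.
Union: {q0,q2,q3,q4}.
After b: {q0,q2,q3,q4}.
δ(q0,a) = {q0}; δ(q2,a) = {q1,q2,q3}; δ(q3,a) = {q1}; δ(q4,a) = {q4}.
Union: {q0,q1,q2,q3,q4}.
After a: {q0,q1,q2,q3,q4}.
δ(q0,a) = {q0}; δ(q1,a) = {q1}; δ(q2,a) = {q1,q2,q3}; δ(q3,a) = {q1}; δ(q4,a) = {q4}.
Union: {q0,q1,q2,q3,q4}.
After a: {q0,q1,q2,q3,q4}.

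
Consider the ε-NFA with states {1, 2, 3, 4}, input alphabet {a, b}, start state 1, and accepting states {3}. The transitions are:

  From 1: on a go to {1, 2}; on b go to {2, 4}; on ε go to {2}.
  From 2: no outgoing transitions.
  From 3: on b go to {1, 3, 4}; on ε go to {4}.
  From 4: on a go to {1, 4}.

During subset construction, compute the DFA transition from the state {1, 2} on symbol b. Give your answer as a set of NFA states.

δ(1,b) = {2, 4}; δ(2,b) = ∅.
Union: {2, 4}.

{2, 4}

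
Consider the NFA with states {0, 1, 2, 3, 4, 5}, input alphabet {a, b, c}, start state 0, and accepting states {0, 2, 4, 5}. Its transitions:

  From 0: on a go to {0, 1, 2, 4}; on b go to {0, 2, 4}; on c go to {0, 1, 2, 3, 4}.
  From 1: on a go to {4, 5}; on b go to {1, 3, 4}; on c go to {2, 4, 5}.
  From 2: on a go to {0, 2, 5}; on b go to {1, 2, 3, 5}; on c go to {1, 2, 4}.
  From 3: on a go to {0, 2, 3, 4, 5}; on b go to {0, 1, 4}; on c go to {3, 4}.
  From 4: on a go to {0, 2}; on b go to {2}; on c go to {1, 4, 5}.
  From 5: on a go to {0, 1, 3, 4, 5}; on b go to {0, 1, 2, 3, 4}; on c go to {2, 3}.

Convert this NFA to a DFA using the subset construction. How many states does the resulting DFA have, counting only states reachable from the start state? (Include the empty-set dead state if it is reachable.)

Start state of the DFA: {0}.
{0} --a--> {0, 1, 2, 4}  [new]
{0} --b--> {0, 2, 4}  [new]
{0} --c--> {0, 1, 2, 3, 4}  [new]
{0, 1, 2, 4} --a--> {0, 1, 2, 4, 5}  [new]
{0, 1, 2, 4} --b--> {0, 1, 2, 3, 4, 5}  [new]
{0, 1, 2, 4} --c--> {0, 1, 2, 3, 4, 5}  [seen]
{0, 2, 4} --a--> {0, 1, 2, 4, 5}  [seen]
{0, 2, 4} --b--> {0, 1, 2, 3, 4, 5}  [seen]
{0, 2, 4} --c--> {0, 1, 2, 3, 4, 5}  [seen]
{0, 1, 2, 3, 4} --a--> {0, 1, 2, 3, 4, 5}  [seen]
{0, 1, 2, 3, 4} --b--> {0, 1, 2, 3, 4, 5}  [seen]
{0, 1, 2, 3, 4} --c--> {0, 1, 2, 3, 4, 5}  [seen]
{0, 1, 2, 4, 5} --a--> {0, 1, 2, 3, 4, 5}  [seen]
{0, 1, 2, 4, 5} --b--> {0, 1, 2, 3, 4, 5}  [seen]
{0, 1, 2, 4, 5} --c--> {0, 1, 2, 3, 4, 5}  [seen]
{0, 1, 2, 3, 4, 5} --a--> {0, 1, 2, 3, 4, 5}  [seen]
{0, 1, 2, 3, 4, 5} --b--> {0, 1, 2, 3, 4, 5}  [seen]
{0, 1, 2, 3, 4, 5} --c--> {0, 1, 2, 3, 4, 5}  [seen]
Reachable DFA states: {0}, {0, 1, 2, 4}, {0, 2, 4}, {0, 1, 2, 3, 4}, {0, 1, 2, 4, 5}, {0, 1, 2, 3, 4, 5}.

6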